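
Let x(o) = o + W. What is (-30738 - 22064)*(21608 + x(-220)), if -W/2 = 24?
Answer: -1126794680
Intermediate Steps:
W = -48 (W = -2*24 = -48)
x(o) = -48 + o (x(o) = o - 48 = -48 + o)
(-30738 - 22064)*(21608 + x(-220)) = (-30738 - 22064)*(21608 + (-48 - 220)) = -52802*(21608 - 268) = -52802*21340 = -1126794680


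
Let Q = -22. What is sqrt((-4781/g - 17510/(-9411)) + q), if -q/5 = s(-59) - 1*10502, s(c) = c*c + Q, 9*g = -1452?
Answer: sqrt(1510889987606403)/207042 ≈ 187.74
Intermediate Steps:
g = -484/3 (g = (1/9)*(-1452) = -484/3 ≈ -161.33)
s(c) = -22 + c**2 (s(c) = c*c - 22 = c**2 - 22 = -22 + c**2)
q = 35215 (q = -5*((-22 + (-59)**2) - 1*10502) = -5*((-22 + 3481) - 10502) = -5*(3459 - 10502) = -5*(-7043) = 35215)
sqrt((-4781/g - 17510/(-9411)) + q) = sqrt((-4781/(-484/3) - 17510/(-9411)) + 35215) = sqrt((-4781*(-3/484) - 17510*(-1/9411)) + 35215) = sqrt((14343/484 + 17510/9411) + 35215) = sqrt(143456813/4554924 + 35215) = sqrt(160545105473/4554924) = sqrt(1510889987606403)/207042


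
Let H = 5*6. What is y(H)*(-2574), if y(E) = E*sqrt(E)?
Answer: -77220*sqrt(30) ≈ -4.2295e+5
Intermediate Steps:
H = 30
y(E) = E**(3/2)
y(H)*(-2574) = 30**(3/2)*(-2574) = (30*sqrt(30))*(-2574) = -77220*sqrt(30)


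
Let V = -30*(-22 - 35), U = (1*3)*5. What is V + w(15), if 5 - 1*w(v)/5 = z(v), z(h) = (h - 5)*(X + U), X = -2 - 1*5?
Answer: 1335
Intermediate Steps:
U = 15 (U = 3*5 = 15)
X = -7 (X = -2 - 5 = -7)
V = 1710 (V = -30*(-57) = 1710)
z(h) = -40 + 8*h (z(h) = (h - 5)*(-7 + 15) = (-5 + h)*8 = -40 + 8*h)
w(v) = 225 - 40*v (w(v) = 25 - 5*(-40 + 8*v) = 25 + (200 - 40*v) = 225 - 40*v)
V + w(15) = 1710 + (225 - 40*15) = 1710 + (225 - 600) = 1710 - 375 = 1335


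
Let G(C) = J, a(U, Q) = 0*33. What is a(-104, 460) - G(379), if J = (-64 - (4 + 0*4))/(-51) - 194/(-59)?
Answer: -818/177 ≈ -4.6215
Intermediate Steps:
a(U, Q) = 0
J = 818/177 (J = (-64 - (4 + 0))*(-1/51) - 194*(-1/59) = (-64 - 1*4)*(-1/51) + 194/59 = (-64 - 4)*(-1/51) + 194/59 = -68*(-1/51) + 194/59 = 4/3 + 194/59 = 818/177 ≈ 4.6215)
G(C) = 818/177
a(-104, 460) - G(379) = 0 - 1*818/177 = 0 - 818/177 = -818/177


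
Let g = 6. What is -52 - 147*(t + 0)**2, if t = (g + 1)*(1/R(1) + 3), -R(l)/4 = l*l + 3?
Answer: -15924739/256 ≈ -62206.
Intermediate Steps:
R(l) = -12 - 4*l**2 (R(l) = -4*(l*l + 3) = -4*(l**2 + 3) = -4*(3 + l**2) = -12 - 4*l**2)
t = 329/16 (t = (6 + 1)*(1/(-12 - 4*1**2) + 3) = 7*(1/(-12 - 4*1) + 3) = 7*(1/(-12 - 4) + 3) = 7*(1/(-16) + 3) = 7*(-1/16 + 3) = 7*(47/16) = 329/16 ≈ 20.563)
-52 - 147*(t + 0)**2 = -52 - 147*(329/16 + 0)**2 = -52 - 147*(329/16)**2 = -52 - 147*108241/256 = -52 - 15911427/256 = -15924739/256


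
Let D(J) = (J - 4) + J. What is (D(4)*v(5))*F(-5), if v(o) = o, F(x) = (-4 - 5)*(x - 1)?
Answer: 1080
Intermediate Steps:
D(J) = -4 + 2*J (D(J) = (-4 + J) + J = -4 + 2*J)
F(x) = 9 - 9*x (F(x) = -9*(-1 + x) = 9 - 9*x)
(D(4)*v(5))*F(-5) = ((-4 + 2*4)*5)*(9 - 9*(-5)) = ((-4 + 8)*5)*(9 + 45) = (4*5)*54 = 20*54 = 1080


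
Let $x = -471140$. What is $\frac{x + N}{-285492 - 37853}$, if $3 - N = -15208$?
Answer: $\frac{455929}{323345} \approx 1.41$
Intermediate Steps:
$N = 15211$ ($N = 3 - -15208 = 3 + 15208 = 15211$)
$\frac{x + N}{-285492 - 37853} = \frac{-471140 + 15211}{-285492 - 37853} = - \frac{455929}{-323345} = \left(-455929\right) \left(- \frac{1}{323345}\right) = \frac{455929}{323345}$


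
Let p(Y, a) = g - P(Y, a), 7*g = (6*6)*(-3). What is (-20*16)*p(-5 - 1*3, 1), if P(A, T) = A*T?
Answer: 16640/7 ≈ 2377.1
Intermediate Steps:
g = -108/7 (g = ((6*6)*(-3))/7 = (36*(-3))/7 = (⅐)*(-108) = -108/7 ≈ -15.429)
p(Y, a) = -108/7 - Y*a
(-20*16)*p(-5 - 1*3, 1) = (-20*16)*(-108/7 - 1*(-5 - 1*3)*1) = -320*(-108/7 - 1*(-5 - 3)*1) = -320*(-108/7 - 1*(-8)*1) = -320*(-108/7 + 8) = -320*(-52/7) = 16640/7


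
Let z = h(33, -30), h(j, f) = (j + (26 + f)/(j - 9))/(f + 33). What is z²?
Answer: 38809/324 ≈ 119.78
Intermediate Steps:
h(j, f) = (j + (26 + f)/(-9 + j))/(33 + f)
z = 197/18 (z = (26 - 30 + 33² - 9*33)/(-297 - 9*(-30) + 33*33 - 30*33) = (26 - 30 + 1089 - 297)/(-297 + 270 + 1089 - 990) = 788/72 = (1/72)*788 = 197/18 ≈ 10.944)
z² = (197/18)² = 38809/324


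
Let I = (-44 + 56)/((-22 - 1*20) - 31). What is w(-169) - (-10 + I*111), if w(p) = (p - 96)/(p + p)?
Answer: 716301/24674 ≈ 29.031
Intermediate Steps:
I = -12/73 (I = 12/((-22 - 20) - 31) = 12/(-42 - 31) = 12/(-73) = 12*(-1/73) = -12/73 ≈ -0.16438)
w(p) = (-96 + p)/(2*p) (w(p) = (-96 + p)/((2*p)) = (-96 + p)*(1/(2*p)) = (-96 + p)/(2*p))
w(-169) - (-10 + I*111) = (1/2)*(-96 - 169)/(-169) - (-10 - 12/73*111) = (1/2)*(-1/169)*(-265) - (-10 - 1332/73) = 265/338 - 1*(-2062/73) = 265/338 + 2062/73 = 716301/24674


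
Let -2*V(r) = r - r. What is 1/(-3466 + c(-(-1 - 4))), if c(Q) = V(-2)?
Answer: -1/3466 ≈ -0.00028852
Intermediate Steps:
V(r) = 0 (V(r) = -(r - r)/2 = -½*0 = 0)
c(Q) = 0
1/(-3466 + c(-(-1 - 4))) = 1/(-3466 + 0) = 1/(-3466) = -1/3466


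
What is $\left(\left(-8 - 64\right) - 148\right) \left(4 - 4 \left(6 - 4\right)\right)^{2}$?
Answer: $-3520$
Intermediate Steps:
$\left(\left(-8 - 64\right) - 148\right) \left(4 - 4 \left(6 - 4\right)\right)^{2} = \left(\left(-8 - 64\right) - 148\right) \left(4 - 8\right)^{2} = \left(-72 - 148\right) \left(4 - 8\right)^{2} = - 220 \left(-4\right)^{2} = \left(-220\right) 16 = -3520$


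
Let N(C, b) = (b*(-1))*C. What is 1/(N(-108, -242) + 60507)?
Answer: 1/34371 ≈ 2.9094e-5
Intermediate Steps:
N(C, b) = -C*b (N(C, b) = (-b)*C = -C*b)
1/(N(-108, -242) + 60507) = 1/(-1*(-108)*(-242) + 60507) = 1/(-26136 + 60507) = 1/34371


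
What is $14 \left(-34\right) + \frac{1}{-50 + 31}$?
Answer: $- \frac{9045}{19} \approx -476.05$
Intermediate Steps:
$14 \left(-34\right) + \frac{1}{-50 + 31} = -476 + \frac{1}{-19} = -476 - \frac{1}{19} = - \frac{9045}{19}$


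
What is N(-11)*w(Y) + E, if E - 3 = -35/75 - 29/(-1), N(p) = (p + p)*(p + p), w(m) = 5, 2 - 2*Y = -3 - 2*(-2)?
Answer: 36773/15 ≈ 2451.5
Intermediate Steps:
Y = ½ (Y = 1 - (-3 - 2*(-2))/2 = 1 - (-3 + 4)/2 = 1 - ½*1 = 1 - ½ = ½ ≈ 0.50000)
N(p) = 4*p² (N(p) = (2*p)*(2*p) = 4*p²)
E = 473/15 (E = 3 + (-35/75 - 29/(-1)) = 3 + (-35*1/75 - 29*(-1)) = 3 + (-7/15 + 29) = 3 + 428/15 = 473/15 ≈ 31.533)
N(-11)*w(Y) + E = (4*(-11)²)*5 + 473/15 = (4*121)*5 + 473/15 = 484*5 + 473/15 = 2420 + 473/15 = 36773/15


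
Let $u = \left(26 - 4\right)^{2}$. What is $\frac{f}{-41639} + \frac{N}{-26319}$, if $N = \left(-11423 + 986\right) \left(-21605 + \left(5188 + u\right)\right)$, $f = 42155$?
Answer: $- \frac{2308457362388}{365298947} \approx -6319.4$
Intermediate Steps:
$u = 484$ ($u = 22^{2} = 484$)
$N = 166292721$ ($N = \left(-11423 + 986\right) \left(-21605 + \left(5188 + 484\right)\right) = - 10437 \left(-21605 + 5672\right) = \left(-10437\right) \left(-15933\right) = 166292721$)
$\frac{f}{-41639} + \frac{N}{-26319} = \frac{42155}{-41639} + \frac{166292721}{-26319} = 42155 \left(- \frac{1}{41639}\right) + 166292721 \left(- \frac{1}{26319}\right) = - \frac{42155}{41639} - \frac{55430907}{8773} = - \frac{2308457362388}{365298947}$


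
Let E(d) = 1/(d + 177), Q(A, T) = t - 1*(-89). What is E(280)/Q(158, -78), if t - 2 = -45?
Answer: 1/21022 ≈ 4.7569e-5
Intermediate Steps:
t = -43 (t = 2 - 45 = -43)
Q(A, T) = 46 (Q(A, T) = -43 - 1*(-89) = -43 + 89 = 46)
E(d) = 1/(177 + d)
E(280)/Q(158, -78) = 1/((177 + 280)*46) = (1/46)/457 = (1/457)*(1/46) = 1/21022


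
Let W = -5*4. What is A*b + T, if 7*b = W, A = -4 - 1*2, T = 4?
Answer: 148/7 ≈ 21.143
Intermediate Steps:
W = -20
A = -6 (A = -4 - 2 = -6)
b = -20/7 (b = (⅐)*(-20) = -20/7 ≈ -2.8571)
A*b + T = -6*(-20/7) + 4 = 120/7 + 4 = 148/7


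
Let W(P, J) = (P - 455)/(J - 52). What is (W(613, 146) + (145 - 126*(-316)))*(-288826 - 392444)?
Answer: -1279592652420/47 ≈ -2.7225e+10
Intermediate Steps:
W(P, J) = (-455 + P)/(-52 + J)
(W(613, 146) + (145 - 126*(-316)))*(-288826 - 392444) = ((-455 + 613)/(-52 + 146) + (145 - 126*(-316)))*(-288826 - 392444) = (158/94 + (145 + 39816))*(-681270) = ((1/94)*158 + 39961)*(-681270) = (79/47 + 39961)*(-681270) = (1878246/47)*(-681270) = -1279592652420/47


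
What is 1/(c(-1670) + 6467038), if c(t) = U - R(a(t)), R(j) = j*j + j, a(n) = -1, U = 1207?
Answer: 1/6468245 ≈ 1.5460e-7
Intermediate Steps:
R(j) = j + j² (R(j) = j² + j = j + j²)
c(t) = 1207 (c(t) = 1207 - (-1)*(1 - 1) = 1207 - (-1)*0 = 1207 - 1*0 = 1207 + 0 = 1207)
1/(c(-1670) + 6467038) = 1/(1207 + 6467038) = 1/6468245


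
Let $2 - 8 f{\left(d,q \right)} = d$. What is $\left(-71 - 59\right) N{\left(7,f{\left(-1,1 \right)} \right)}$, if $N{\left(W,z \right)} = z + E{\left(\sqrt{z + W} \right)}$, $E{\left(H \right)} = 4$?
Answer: $- \frac{2275}{4} \approx -568.75$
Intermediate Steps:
$f{\left(d,q \right)} = \frac{1}{4} - \frac{d}{8}$
$N{\left(W,z \right)} = 4 + z$ ($N{\left(W,z \right)} = z + 4 = 4 + z$)
$\left(-71 - 59\right) N{\left(7,f{\left(-1,1 \right)} \right)} = \left(-71 - 59\right) \left(4 + \left(\frac{1}{4} - - \frac{1}{8}\right)\right) = - 130 \left(4 + \left(\frac{1}{4} + \frac{1}{8}\right)\right) = - 130 \left(4 + \frac{3}{8}\right) = \left(-130\right) \frac{35}{8} = - \frac{2275}{4}$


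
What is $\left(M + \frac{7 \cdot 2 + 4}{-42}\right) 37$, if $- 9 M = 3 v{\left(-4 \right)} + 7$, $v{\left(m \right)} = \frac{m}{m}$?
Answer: $- \frac{3589}{63} \approx -56.968$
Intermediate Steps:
$v{\left(m \right)} = 1$
$M = - \frac{10}{9}$ ($M = - \frac{3 \cdot 1 + 7}{9} = - \frac{3 + 7}{9} = \left(- \frac{1}{9}\right) 10 = - \frac{10}{9} \approx -1.1111$)
$\left(M + \frac{7 \cdot 2 + 4}{-42}\right) 37 = \left(- \frac{10}{9} + \frac{7 \cdot 2 + 4}{-42}\right) 37 = \left(- \frac{10}{9} + \left(14 + 4\right) \left(- \frac{1}{42}\right)\right) 37 = \left(- \frac{10}{9} + 18 \left(- \frac{1}{42}\right)\right) 37 = \left(- \frac{10}{9} - \frac{3}{7}\right) 37 = \left(- \frac{97}{63}\right) 37 = - \frac{3589}{63}$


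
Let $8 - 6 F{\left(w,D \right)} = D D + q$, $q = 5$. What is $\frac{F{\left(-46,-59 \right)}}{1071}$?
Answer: $- \frac{1739}{3213} \approx -0.54124$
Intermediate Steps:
$F{\left(w,D \right)} = \frac{1}{2} - \frac{D^{2}}{6}$ ($F{\left(w,D \right)} = \frac{4}{3} - \frac{D D + 5}{6} = \frac{4}{3} - \frac{D^{2} + 5}{6} = \frac{4}{3} - \frac{5 + D^{2}}{6} = \frac{4}{3} - \left(\frac{5}{6} + \frac{D^{2}}{6}\right) = \frac{1}{2} - \frac{D^{2}}{6}$)
$\frac{F{\left(-46,-59 \right)}}{1071} = \frac{\frac{1}{2} - \frac{\left(-59\right)^{2}}{6}}{1071} = \left(\frac{1}{2} - \frac{3481}{6}\right) \frac{1}{1071} = \left(- \frac{1739}{3}\right) \frac{1}{1071} = - \frac{1739}{3213}$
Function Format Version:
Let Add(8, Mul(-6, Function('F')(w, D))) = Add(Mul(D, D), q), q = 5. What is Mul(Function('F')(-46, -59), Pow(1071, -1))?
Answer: Rational(-1739, 3213) ≈ -0.54124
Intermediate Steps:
Function('F')(w, D) = Add(Rational(1, 2), Mul(Rational(-1, 6), Pow(D, 2))) (Function('F')(w, D) = Add(Rational(4, 3), Mul(Rational(-1, 6), Add(Mul(D, D), 5))) = Add(Rational(4, 3), Mul(Rational(-1, 6), Add(Pow(D, 2), 5))) = Add(Rational(4, 3), Mul(Rational(-1, 6), Add(5, Pow(D, 2)))) = Add(Rational(4, 3), Add(Rational(-5, 6), Mul(Rational(-1, 6), Pow(D, 2)))) = Add(Rational(1, 2), Mul(Rational(-1, 6), Pow(D, 2))))
Mul(Function('F')(-46, -59), Pow(1071, -1)) = Mul(Add(Rational(1, 2), Mul(Rational(-1, 6), Pow(-59, 2))), Pow(1071, -1)) = Mul(Add(Rational(1, 2), Mul(Rational(-1, 6), 3481)), Rational(1, 1071)) = Mul(Add(Rational(1, 2), Rational(-3481, 6)), Rational(1, 1071)) = Mul(Rational(-1739, 3), Rational(1, 1071)) = Rational(-1739, 3213)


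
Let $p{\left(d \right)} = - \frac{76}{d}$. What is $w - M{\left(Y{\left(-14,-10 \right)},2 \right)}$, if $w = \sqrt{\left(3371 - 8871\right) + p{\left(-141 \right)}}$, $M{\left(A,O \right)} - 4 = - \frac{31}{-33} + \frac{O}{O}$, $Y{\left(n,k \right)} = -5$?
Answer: $- \frac{196}{33} + \frac{16 i \sqrt{427089}}{141} \approx -5.9394 + 74.158 i$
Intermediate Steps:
$M{\left(A,O \right)} = \frac{196}{33}$ ($M{\left(A,O \right)} = 4 + \left(- \frac{31}{-33} + \frac{O}{O}\right) = 4 + \left(\left(-31\right) \left(- \frac{1}{33}\right) + 1\right) = 4 + \left(\frac{31}{33} + 1\right) = 4 + \frac{64}{33} = \frac{196}{33}$)
$w = \frac{16 i \sqrt{427089}}{141}$ ($w = \sqrt{\left(3371 - 8871\right) - \frac{76}{-141}} = \sqrt{-5500 - - \frac{76}{141}} = \sqrt{-5500 + \frac{76}{141}} = \sqrt{- \frac{775424}{141}} = \frac{16 i \sqrt{427089}}{141} \approx 74.158 i$)
$w - M{\left(Y{\left(-14,-10 \right)},2 \right)} = \frac{16 i \sqrt{427089}}{141} - \frac{196}{33} = - \frac{196}{33} + \frac{16 i \sqrt{427089}}{141}$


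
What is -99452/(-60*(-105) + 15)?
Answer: -99452/6315 ≈ -15.749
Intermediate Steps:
-99452/(-60*(-105) + 15) = -99452/(6300 + 15) = -99452/6315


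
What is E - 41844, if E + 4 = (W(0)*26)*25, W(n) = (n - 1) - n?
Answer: -42498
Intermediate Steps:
W(n) = -1 (W(n) = (-1 + n) - n = -1)
E = -654 (E = -4 - 1*26*25 = -4 - 26*25 = -4 - 650 = -654)
E - 41844 = -654 - 41844 = -42498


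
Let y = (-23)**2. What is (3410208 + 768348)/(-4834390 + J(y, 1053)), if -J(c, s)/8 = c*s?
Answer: -2089278/4645343 ≈ -0.44976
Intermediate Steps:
y = 529
J(c, s) = -8*c*s
(3410208 + 768348)/(-4834390 + J(y, 1053)) = (3410208 + 768348)/(-4834390 - 8*529*1053) = 4178556/(-4834390 - 4456296) = 4178556/(-9290686) = 4178556*(-1/9290686) = -2089278/4645343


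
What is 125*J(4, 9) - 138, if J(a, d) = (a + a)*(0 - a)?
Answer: -4138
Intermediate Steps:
J(a, d) = -2*a² (J(a, d) = (2*a)*(-a) = -2*a²)
125*J(4, 9) - 138 = 125*(-2*4²) - 138 = 125*(-2*16) - 138 = 125*(-32) - 138 = -4000 - 138 = -4138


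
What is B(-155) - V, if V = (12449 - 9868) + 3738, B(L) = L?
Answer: -6474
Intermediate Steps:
V = 6319 (V = 2581 + 3738 = 6319)
B(-155) - V = -155 - 1*6319 = -155 - 6319 = -6474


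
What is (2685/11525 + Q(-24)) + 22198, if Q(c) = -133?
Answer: 50860362/2305 ≈ 22065.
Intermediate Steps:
(2685/11525 + Q(-24)) + 22198 = (2685/11525 - 133) + 22198 = (2685*(1/11525) - 133) + 22198 = (537/2305 - 133) + 22198 = -306028/2305 + 22198 = 50860362/2305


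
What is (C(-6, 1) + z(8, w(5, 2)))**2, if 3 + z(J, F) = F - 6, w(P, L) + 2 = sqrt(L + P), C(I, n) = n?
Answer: (10 - sqrt(7))**2 ≈ 54.085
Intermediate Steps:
w(P, L) = -2 + sqrt(L + P)
z(J, F) = -9 + F (z(J, F) = -3 + (F - 6) = -3 + (-6 + F) = -9 + F)
(C(-6, 1) + z(8, w(5, 2)))**2 = (1 + (-9 + (-2 + sqrt(2 + 5))))**2 = (1 + (-9 + (-2 + sqrt(7))))**2 = (1 + (-11 + sqrt(7)))**2 = (-10 + sqrt(7))**2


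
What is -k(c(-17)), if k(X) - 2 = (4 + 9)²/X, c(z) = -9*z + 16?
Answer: -3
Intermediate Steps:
c(z) = 16 - 9*z
k(X) = 2 + 169/X (k(X) = 2 + (4 + 9)²/X = 2 + 13²/X = 2 + 169/X)
-k(c(-17)) = -(2 + 169/(16 - 9*(-17))) = -(2 + 169/(16 + 153)) = -(2 + 169/169) = -(2 + 169*(1/169)) = -(2 + 1) = -1*3 = -3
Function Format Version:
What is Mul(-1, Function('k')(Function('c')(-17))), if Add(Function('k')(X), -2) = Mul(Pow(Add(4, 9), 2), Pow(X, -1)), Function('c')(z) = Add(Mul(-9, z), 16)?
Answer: -3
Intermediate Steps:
Function('c')(z) = Add(16, Mul(-9, z))
Function('k')(X) = Add(2, Mul(169, Pow(X, -1))) (Function('k')(X) = Add(2, Mul(Pow(Add(4, 9), 2), Pow(X, -1))) = Add(2, Mul(Pow(13, 2), Pow(X, -1))) = Add(2, Mul(169, Pow(X, -1))))
Mul(-1, Function('k')(Function('c')(-17))) = Mul(-1, Add(2, Mul(169, Pow(Add(16, Mul(-9, -17)), -1)))) = Mul(-1, Add(2, Mul(169, Pow(Add(16, 153), -1)))) = Mul(-1, Add(2, Mul(169, Pow(169, -1)))) = Mul(-1, Add(2, Mul(169, Rational(1, 169)))) = Mul(-1, Add(2, 1)) = Mul(-1, 3) = -3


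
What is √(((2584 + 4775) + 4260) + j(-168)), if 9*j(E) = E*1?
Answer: √104403/3 ≈ 107.70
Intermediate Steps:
j(E) = E/9 (j(E) = (E*1)/9 = E/9)
√(((2584 + 4775) + 4260) + j(-168)) = √(((2584 + 4775) + 4260) + (⅑)*(-168)) = √((7359 + 4260) - 56/3) = √(11619 - 56/3) = √(34801/3) = √104403/3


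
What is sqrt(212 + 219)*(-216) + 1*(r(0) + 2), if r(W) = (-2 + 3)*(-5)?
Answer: -3 - 216*sqrt(431) ≈ -4487.3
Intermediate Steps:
r(W) = -5 (r(W) = 1*(-5) = -5)
sqrt(212 + 219)*(-216) + 1*(r(0) + 2) = sqrt(212 + 219)*(-216) + 1*(-5 + 2) = sqrt(431)*(-216) + 1*(-3) = -216*sqrt(431) - 3 = -3 - 216*sqrt(431)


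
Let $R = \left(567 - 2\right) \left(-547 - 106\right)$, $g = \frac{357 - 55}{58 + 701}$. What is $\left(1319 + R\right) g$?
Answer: $- \frac{37007684}{253} \approx -1.4628 \cdot 10^{5}$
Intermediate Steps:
$g = \frac{302}{759} \approx 0.39789$
$R = -368945$ ($R = 565 \left(-653\right) = -368945$)
$\left(1319 + R\right) g = \left(1319 - 368945\right) \frac{302}{759} = \left(-367626\right) \frac{302}{759} = - \frac{37007684}{253}$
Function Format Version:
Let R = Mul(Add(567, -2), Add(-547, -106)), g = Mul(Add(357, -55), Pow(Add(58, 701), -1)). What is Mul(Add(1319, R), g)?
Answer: Rational(-37007684, 253) ≈ -1.4628e+5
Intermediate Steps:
g = Rational(302, 759) (g = Mul(302, Pow(759, -1)) = Mul(302, Rational(1, 759)) = Rational(302, 759) ≈ 0.39789)
R = -368945 (R = Mul(565, -653) = -368945)
Mul(Add(1319, R), g) = Mul(Add(1319, -368945), Rational(302, 759)) = Mul(-367626, Rational(302, 759)) = Rational(-37007684, 253)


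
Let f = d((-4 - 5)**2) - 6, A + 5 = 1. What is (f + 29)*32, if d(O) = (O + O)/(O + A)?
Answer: 61856/77 ≈ 803.32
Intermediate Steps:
A = -4 (A = -5 + 1 = -4)
d(O) = 2*O/(-4 + O) (d(O) = (O + O)/(O - 4) = (2*O)/(-4 + O) = 2*O/(-4 + O))
f = -300/77 (f = 2*(-4 - 5)**2/(-4 + (-4 - 5)**2) - 6 = 2*(-9)**2/(-4 + (-9)**2) - 6 = 2*81/(-4 + 81) - 6 = 2*81/77 - 6 = 2*81*(1/77) - 6 = 162/77 - 6 = -300/77 ≈ -3.8961)
(f + 29)*32 = (-300/77 + 29)*32 = (1933/77)*32 = 61856/77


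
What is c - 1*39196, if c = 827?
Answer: -38369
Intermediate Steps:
c - 1*39196 = 827 - 1*39196 = 827 - 39196 = -38369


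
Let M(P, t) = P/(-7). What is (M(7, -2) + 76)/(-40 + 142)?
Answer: 25/34 ≈ 0.73529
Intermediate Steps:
M(P, t) = -P/7 (M(P, t) = P*(-1/7) = -P/7)
(M(7, -2) + 76)/(-40 + 142) = (-1/7*7 + 76)/(-40 + 142) = (-1 + 76)/102 = 75*(1/102) = 25/34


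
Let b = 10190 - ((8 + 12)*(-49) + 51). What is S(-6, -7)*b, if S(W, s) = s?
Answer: -77833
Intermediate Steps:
b = 11119 (b = 10190 - (20*(-49) + 51) = 10190 - (-980 + 51) = 10190 - 1*(-929) = 10190 + 929 = 11119)
S(-6, -7)*b = -7*11119 = -77833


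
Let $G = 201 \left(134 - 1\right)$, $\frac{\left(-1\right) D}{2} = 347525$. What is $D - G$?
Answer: $-721783$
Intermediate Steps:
$D = -695050$ ($D = \left(-2\right) 347525 = -695050$)
$G = 26733$ ($G = 201 \cdot 133 = 26733$)
$D - G = -695050 - 26733 = -721783$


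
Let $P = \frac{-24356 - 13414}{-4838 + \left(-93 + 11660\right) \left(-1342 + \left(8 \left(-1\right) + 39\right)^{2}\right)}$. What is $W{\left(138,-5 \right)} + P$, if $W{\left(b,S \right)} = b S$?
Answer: $- \frac{608829816}{882373} \approx -689.99$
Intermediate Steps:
$W{\left(b,S \right)} = S b$
$P = \frac{7554}{882373}$ ($P = - \frac{37770}{-4838 + 11567 \left(-1342 + \left(-8 + 39\right)^{2}\right)} = - \frac{37770}{-4838 + 11567 \left(-1342 + 31^{2}\right)} = - \frac{37770}{-4838 + 11567 \left(-1342 + 961\right)} = - \frac{37770}{-4838 + 11567 \left(-381\right)} = - \frac{37770}{-4838 - 4407027} = - \frac{37770}{-4411865} = \left(-37770\right) \left(- \frac{1}{4411865}\right) = \frac{7554}{882373} \approx 0.008561$)
$W{\left(138,-5 \right)} + P = \left(-5\right) 138 + \frac{7554}{882373} = -690 + \frac{7554}{882373} = - \frac{608829816}{882373}$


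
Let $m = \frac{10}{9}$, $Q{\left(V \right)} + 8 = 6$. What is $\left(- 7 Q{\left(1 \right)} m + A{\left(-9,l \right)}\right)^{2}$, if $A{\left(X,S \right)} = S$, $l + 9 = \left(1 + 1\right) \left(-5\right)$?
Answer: $\frac{961}{81} \approx 11.864$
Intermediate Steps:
$Q{\left(V \right)} = -2$ ($Q{\left(V \right)} = -8 + 6 = -2$)
$m = \frac{10}{9}$ ($m = 10 \cdot \frac{1}{9} = \frac{10}{9} \approx 1.1111$)
$l = -19$ ($l = -9 + \left(1 + 1\right) \left(-5\right) = -9 + 2 \left(-5\right) = -9 - 10 = -19$)
$\left(- 7 Q{\left(1 \right)} m + A{\left(-9,l \right)}\right)^{2} = \left(\left(-7\right) \left(-2\right) \frac{10}{9} - 19\right)^{2} = \left(14 \cdot \frac{10}{9} - 19\right)^{2} = \left(\frac{140}{9} - 19\right)^{2} = \left(- \frac{31}{9}\right)^{2} = \frac{961}{81}$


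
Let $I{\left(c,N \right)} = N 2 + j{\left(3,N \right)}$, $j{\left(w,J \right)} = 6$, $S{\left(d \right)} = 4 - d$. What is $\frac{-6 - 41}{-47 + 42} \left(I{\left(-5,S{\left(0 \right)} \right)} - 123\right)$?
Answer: $- \frac{5123}{5} \approx -1024.6$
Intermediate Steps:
$I{\left(c,N \right)} = 6 + 2 N$ ($I{\left(c,N \right)} = N 2 + 6 = 2 N + 6 = 6 + 2 N$)
$\frac{-6 - 41}{-47 + 42} \left(I{\left(-5,S{\left(0 \right)} \right)} - 123\right) = \frac{-6 - 41}{-47 + 42} \left(\left(6 + 2 \left(4 - 0\right)\right) - 123\right) = - \frac{47}{-5} \left(\left(6 + 2 \left(4 + 0\right)\right) - 123\right) = \left(-47\right) \left(- \frac{1}{5}\right) \left(\left(6 + 2 \cdot 4\right) - 123\right) = \frac{47 \left(\left(6 + 8\right) - 123\right)}{5} = \frac{47 \left(14 - 123\right)}{5} = \frac{47}{5} \left(-109\right) = - \frac{5123}{5}$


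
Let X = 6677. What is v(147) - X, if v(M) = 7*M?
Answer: -5648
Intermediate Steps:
v(147) - X = 7*147 - 1*6677 = 1029 - 6677 = -5648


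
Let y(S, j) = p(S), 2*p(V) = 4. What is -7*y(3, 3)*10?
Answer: -140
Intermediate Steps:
p(V) = 2 (p(V) = (1/2)*4 = 2)
y(S, j) = 2
-7*y(3, 3)*10 = -7*2*10 = -14*10 = -140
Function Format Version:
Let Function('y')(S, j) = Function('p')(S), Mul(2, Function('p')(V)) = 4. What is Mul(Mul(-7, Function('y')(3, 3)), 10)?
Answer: -140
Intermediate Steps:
Function('p')(V) = 2 (Function('p')(V) = Mul(Rational(1, 2), 4) = 2)
Function('y')(S, j) = 2
Mul(Mul(-7, Function('y')(3, 3)), 10) = Mul(Mul(-7, 2), 10) = Mul(-14, 10) = -140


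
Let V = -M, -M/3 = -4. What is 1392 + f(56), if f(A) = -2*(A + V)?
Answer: 1304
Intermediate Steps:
M = 12 (M = -3*(-4) = 12)
V = -12 (V = -1*12 = -12)
f(A) = 24 - 2*A (f(A) = -2*(A - 12) = -2*(-12 + A) = 24 - 2*A)
1392 + f(56) = 1392 + (24 - 2*56) = 1392 + (24 - 112) = 1392 - 88 = 1304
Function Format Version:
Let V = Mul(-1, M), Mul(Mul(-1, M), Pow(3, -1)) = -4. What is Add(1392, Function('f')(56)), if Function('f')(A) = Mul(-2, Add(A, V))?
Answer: 1304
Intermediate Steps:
M = 12 (M = Mul(-3, -4) = 12)
V = -12 (V = Mul(-1, 12) = -12)
Function('f')(A) = Add(24, Mul(-2, A)) (Function('f')(A) = Mul(-2, Add(A, -12)) = Mul(-2, Add(-12, A)) = Add(24, Mul(-2, A)))
Add(1392, Function('f')(56)) = Add(1392, Add(24, Mul(-2, 56))) = Add(1392, Add(24, -112)) = Add(1392, -88) = 1304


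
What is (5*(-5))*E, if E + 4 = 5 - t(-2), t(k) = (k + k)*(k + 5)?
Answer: -325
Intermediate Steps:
t(k) = 2*k*(5 + k) (t(k) = (2*k)*(5 + k) = 2*k*(5 + k))
E = 13 (E = -4 + (5 - 2*(-2)*(5 - 2)) = -4 + (5 - 2*(-2)*3) = -4 + (5 - 1*(-12)) = -4 + (5 + 12) = -4 + 17 = 13)
(5*(-5))*E = (5*(-5))*13 = -25*13 = -325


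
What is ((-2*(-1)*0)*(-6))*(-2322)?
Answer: 0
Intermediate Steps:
((-2*(-1)*0)*(-6))*(-2322) = ((2*0)*(-6))*(-2322) = (0*(-6))*(-2322) = 0*(-2322) = 0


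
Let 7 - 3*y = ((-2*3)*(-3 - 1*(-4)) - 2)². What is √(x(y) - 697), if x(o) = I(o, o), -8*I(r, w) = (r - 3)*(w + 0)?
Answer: 9*I*√37/2 ≈ 27.372*I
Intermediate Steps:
y = -19 (y = 7/3 - ((-2*3)*(-3 - 1*(-4)) - 2)²/3 = 7/3 - (-6*(-3 + 4) - 2)²/3 = 7/3 - (-6*1 - 2)²/3 = 7/3 - (-6 - 2)²/3 = 7/3 - ⅓*(-8)² = 7/3 - ⅓*64 = 7/3 - 64/3 = -19)
I(r, w) = -w*(-3 + r)/8 (I(r, w) = -(r - 3)*(w + 0)/8 = -(-3 + r)*w/8 = -w*(-3 + r)/8)
x(o) = o*(3 - o)/8
√(x(y) - 697) = √((⅛)*(-19)*(3 - 1*(-19)) - 697) = √((⅛)*(-19)*(3 + 19) - 697) = √((⅛)*(-19)*22 - 697) = √(-209/4 - 697) = √(-2997/4) = 9*I*√37/2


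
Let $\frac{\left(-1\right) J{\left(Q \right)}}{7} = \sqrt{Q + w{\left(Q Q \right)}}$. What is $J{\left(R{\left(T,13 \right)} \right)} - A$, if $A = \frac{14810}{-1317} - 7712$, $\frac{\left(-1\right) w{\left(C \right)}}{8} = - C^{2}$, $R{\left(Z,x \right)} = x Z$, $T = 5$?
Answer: $\frac{10171514}{1317} - 7 \sqrt{142805065} \approx -75928.0$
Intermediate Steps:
$R{\left(Z,x \right)} = Z x$
$w{\left(C \right)} = 8 C^{2}$ ($w{\left(C \right)} = - 8 \left(- C^{2}\right) = 8 C^{2}$)
$J{\left(Q \right)} = - 7 \sqrt{Q + 8 Q^{4}}$ ($J{\left(Q \right)} = - 7 \sqrt{Q + 8 \left(Q Q\right)^{2}} = - 7 \sqrt{Q + 8 \left(Q^{2}\right)^{2}} = - 7 \sqrt{Q + 8 Q^{4}}$)
$A = - \frac{10171514}{1317}$ ($A = 14810 \left(- \frac{1}{1317}\right) - 7712 = - \frac{14810}{1317} - 7712 = - \frac{10171514}{1317} \approx -7723.2$)
$J{\left(R{\left(T,13 \right)} \right)} - A = - 7 \sqrt{5 \cdot 13 + 8 \left(5 \cdot 13\right)^{4}} - - \frac{10171514}{1317} = - 7 \sqrt{65 + 8 \cdot 65^{4}} + \frac{10171514}{1317} = - 7 \sqrt{65 + 8 \cdot 17850625} + \frac{10171514}{1317} = - 7 \sqrt{65 + 142805000} + \frac{10171514}{1317} = - 7 \sqrt{142805065} + \frac{10171514}{1317} = \frac{10171514}{1317} - 7 \sqrt{142805065}$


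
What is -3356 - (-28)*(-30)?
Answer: -4196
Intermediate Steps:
-3356 - (-28)*(-30) = -3356 - 1*840 = -3356 - 840 = -4196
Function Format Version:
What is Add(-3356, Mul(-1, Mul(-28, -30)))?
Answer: -4196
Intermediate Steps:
Add(-3356, Mul(-1, Mul(-28, -30))) = Add(-3356, Mul(-1, 840)) = Add(-3356, -840) = -4196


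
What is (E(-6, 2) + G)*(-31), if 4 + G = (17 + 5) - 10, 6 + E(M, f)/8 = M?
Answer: 2728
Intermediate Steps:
E(M, f) = -48 + 8*M
G = 8 (G = -4 + ((17 + 5) - 10) = -4 + (22 - 10) = -4 + 12 = 8)
(E(-6, 2) + G)*(-31) = ((-48 + 8*(-6)) + 8)*(-31) = ((-48 - 48) + 8)*(-31) = (-96 + 8)*(-31) = -88*(-31) = 2728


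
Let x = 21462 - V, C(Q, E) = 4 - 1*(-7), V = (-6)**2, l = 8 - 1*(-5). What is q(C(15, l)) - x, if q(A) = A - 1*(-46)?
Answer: -21369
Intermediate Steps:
l = 13 (l = 8 + 5 = 13)
V = 36
C(Q, E) = 11 (C(Q, E) = 4 + 7 = 11)
q(A) = 46 + A (q(A) = A + 46 = 46 + A)
x = 21426 (x = 21462 - 1*36 = 21462 - 36 = 21426)
q(C(15, l)) - x = (46 + 11) - 1*21426 = 57 - 21426 = -21369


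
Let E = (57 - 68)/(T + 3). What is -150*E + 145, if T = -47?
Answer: 215/2 ≈ 107.50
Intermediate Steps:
E = ¼ (E = (57 - 68)/(-47 + 3) = -11/(-44) = -11*(-1/44) = ¼ ≈ 0.25000)
-150*E + 145 = -150*¼ + 145 = -75/2 + 145 = 215/2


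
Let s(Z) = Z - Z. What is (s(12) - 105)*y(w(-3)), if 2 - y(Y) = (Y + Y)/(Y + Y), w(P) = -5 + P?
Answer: -105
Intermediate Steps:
y(Y) = 1 (y(Y) = 2 - (Y + Y)/(Y + Y) = 2 - 2*Y/(2*Y) = 2 - 2*Y*1/(2*Y) = 2 - 1*1 = 2 - 1 = 1)
s(Z) = 0
(s(12) - 105)*y(w(-3)) = (0 - 105)*1 = -105*1 = -105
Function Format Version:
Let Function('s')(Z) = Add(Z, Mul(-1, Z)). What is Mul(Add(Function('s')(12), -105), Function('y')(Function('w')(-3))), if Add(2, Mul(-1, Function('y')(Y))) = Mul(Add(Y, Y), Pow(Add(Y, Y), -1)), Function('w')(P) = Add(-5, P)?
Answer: -105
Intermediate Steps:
Function('y')(Y) = 1 (Function('y')(Y) = Add(2, Mul(-1, Mul(Add(Y, Y), Pow(Add(Y, Y), -1)))) = Add(2, Mul(-1, Mul(Mul(2, Y), Pow(Mul(2, Y), -1)))) = Add(2, Mul(-1, Mul(Mul(2, Y), Mul(Rational(1, 2), Pow(Y, -1))))) = Add(2, Mul(-1, 1)) = Add(2, -1) = 1)
Function('s')(Z) = 0
Mul(Add(Function('s')(12), -105), Function('y')(Function('w')(-3))) = Mul(Add(0, -105), 1) = Mul(-105, 1) = -105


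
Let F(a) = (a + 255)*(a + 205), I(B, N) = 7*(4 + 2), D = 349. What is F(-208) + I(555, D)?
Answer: -99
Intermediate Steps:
I(B, N) = 42 (I(B, N) = 7*6 = 42)
F(a) = (205 + a)*(255 + a) (F(a) = (255 + a)*(205 + a) = (205 + a)*(255 + a))
F(-208) + I(555, D) = (52275 + (-208)**2 + 460*(-208)) + 42 = (52275 + 43264 - 95680) + 42 = -141 + 42 = -99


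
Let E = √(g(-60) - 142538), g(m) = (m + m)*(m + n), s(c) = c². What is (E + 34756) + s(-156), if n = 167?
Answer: 59092 + I*√155378 ≈ 59092.0 + 394.18*I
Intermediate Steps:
g(m) = 2*m*(167 + m) (g(m) = (m + m)*(m + 167) = (2*m)*(167 + m) = 2*m*(167 + m))
E = I*√155378 (E = √(2*(-60)*(167 - 60) - 142538) = √(2*(-60)*107 - 142538) = √(-12840 - 142538) = √(-155378) = I*√155378 ≈ 394.18*I)
(E + 34756) + s(-156) = (I*√155378 + 34756) + (-156)² = (34756 + I*√155378) + 24336 = 59092 + I*√155378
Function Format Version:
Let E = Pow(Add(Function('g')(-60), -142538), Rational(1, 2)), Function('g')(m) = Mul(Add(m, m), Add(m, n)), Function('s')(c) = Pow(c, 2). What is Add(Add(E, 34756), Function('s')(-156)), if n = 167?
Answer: Add(59092, Mul(I, Pow(155378, Rational(1, 2)))) ≈ Add(59092., Mul(394.18, I))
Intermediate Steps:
Function('g')(m) = Mul(2, m, Add(167, m)) (Function('g')(m) = Mul(Add(m, m), Add(m, 167)) = Mul(Mul(2, m), Add(167, m)) = Mul(2, m, Add(167, m)))
E = Mul(I, Pow(155378, Rational(1, 2))) (E = Pow(Add(Mul(2, -60, Add(167, -60)), -142538), Rational(1, 2)) = Pow(Add(Mul(2, -60, 107), -142538), Rational(1, 2)) = Pow(Add(-12840, -142538), Rational(1, 2)) = Pow(-155378, Rational(1, 2)) = Mul(I, Pow(155378, Rational(1, 2))) ≈ Mul(394.18, I))
Add(Add(E, 34756), Function('s')(-156)) = Add(Add(Mul(I, Pow(155378, Rational(1, 2))), 34756), Pow(-156, 2)) = Add(Add(34756, Mul(I, Pow(155378, Rational(1, 2)))), 24336) = Add(59092, Mul(I, Pow(155378, Rational(1, 2))))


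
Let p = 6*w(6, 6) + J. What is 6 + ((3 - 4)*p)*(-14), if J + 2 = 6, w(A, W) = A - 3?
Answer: 314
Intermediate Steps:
w(A, W) = -3 + A
J = 4 (J = -2 + 6 = 4)
p = 22 (p = 6*(-3 + 6) + 4 = 6*3 + 4 = 18 + 4 = 22)
6 + ((3 - 4)*p)*(-14) = 6 + ((3 - 4)*22)*(-14) = 6 - 1*22*(-14) = 6 - 22*(-14) = 6 + 308 = 314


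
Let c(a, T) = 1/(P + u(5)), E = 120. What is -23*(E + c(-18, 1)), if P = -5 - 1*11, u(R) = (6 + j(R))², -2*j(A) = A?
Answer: -41308/15 ≈ -2753.9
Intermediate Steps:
j(A) = -A/2
u(R) = (6 - R/2)²
P = -16 (P = -5 - 11 = -16)
c(a, T) = -4/15 (c(a, T) = 1/(-16 + (-12 + 5)²/4) = 1/(-16 + (¼)*(-7)²) = 1/(-16 + (¼)*49) = 1/(-16 + 49/4) = 1/(-15/4) = -4/15)
-23*(E + c(-18, 1)) = -23*(120 - 4/15) = -23*1796/15 = -41308/15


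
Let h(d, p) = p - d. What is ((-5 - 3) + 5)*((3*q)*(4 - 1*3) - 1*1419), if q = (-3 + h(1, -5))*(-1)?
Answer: 4176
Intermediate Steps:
q = 9 (q = (-3 + (-5 - 1*1))*(-1) = (-3 + (-5 - 1))*(-1) = (-3 - 6)*(-1) = -9*(-1) = 9)
((-5 - 3) + 5)*((3*q)*(4 - 1*3) - 1*1419) = ((-5 - 3) + 5)*((3*9)*(4 - 1*3) - 1*1419) = (-8 + 5)*(27*(4 - 3) - 1419) = -3*(27*1 - 1419) = -3*(27 - 1419) = -3*(-1392) = 4176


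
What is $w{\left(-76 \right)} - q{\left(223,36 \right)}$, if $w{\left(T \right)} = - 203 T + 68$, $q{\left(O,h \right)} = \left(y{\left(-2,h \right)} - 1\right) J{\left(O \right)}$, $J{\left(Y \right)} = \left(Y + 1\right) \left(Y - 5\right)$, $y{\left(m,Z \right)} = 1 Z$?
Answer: $-1693624$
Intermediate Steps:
$y{\left(m,Z \right)} = Z$
$J{\left(Y \right)} = \left(1 + Y\right) \left(-5 + Y\right)$
$q{\left(O,h \right)} = \left(-1 + h\right) \left(-5 + O^{2} - 4 O\right)$ ($q{\left(O,h \right)} = \left(h - 1\right) \left(-5 + O^{2} - 4 O\right) = \left(-1 + h\right) \left(-5 + O^{2} - 4 O\right)$)
$w{\left(T \right)} = 68 - 203 T$
$w{\left(-76 \right)} - q{\left(223,36 \right)} = \left(68 - -15428\right) - - \left(-1 + 36\right) \left(5 - 223^{2} + 4 \cdot 223\right) = \left(68 + 15428\right) - \left(-1\right) 35 \left(5 - 49729 + 892\right) = 15496 - \left(-1\right) 35 \left(5 - 49729 + 892\right) = 15496 - \left(-1\right) 35 \left(-48832\right) = 15496 - 1709120 = -1693624$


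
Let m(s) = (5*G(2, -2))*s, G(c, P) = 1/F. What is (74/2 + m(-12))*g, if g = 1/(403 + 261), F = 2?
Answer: 7/664 ≈ 0.010542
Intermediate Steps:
G(c, P) = ½ (G(c, P) = 1/2 = ½)
g = 1/664 ≈ 0.0015060
m(s) = 5*s/2 (m(s) = (5*(½))*s = 5*s/2)
(74/2 + m(-12))*g = (74/2 + (5/2)*(-12))*(1/664) = (74*(½) - 30)*(1/664) = (37 - 30)*(1/664) = 7*(1/664) = 7/664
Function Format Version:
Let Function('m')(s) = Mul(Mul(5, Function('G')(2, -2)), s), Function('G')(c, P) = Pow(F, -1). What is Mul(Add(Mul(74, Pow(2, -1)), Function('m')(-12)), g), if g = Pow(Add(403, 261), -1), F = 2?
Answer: Rational(7, 664) ≈ 0.010542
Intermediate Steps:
Function('G')(c, P) = Rational(1, 2) (Function('G')(c, P) = Pow(2, -1) = Rational(1, 2))
g = Rational(1, 664) (g = Pow(664, -1) = Rational(1, 664) ≈ 0.0015060)
Function('m')(s) = Mul(Rational(5, 2), s) (Function('m')(s) = Mul(Mul(5, Rational(1, 2)), s) = Mul(Rational(5, 2), s))
Mul(Add(Mul(74, Pow(2, -1)), Function('m')(-12)), g) = Mul(Add(Mul(74, Pow(2, -1)), Mul(Rational(5, 2), -12)), Rational(1, 664)) = Mul(Add(Mul(74, Rational(1, 2)), -30), Rational(1, 664)) = Mul(Add(37, -30), Rational(1, 664)) = Mul(7, Rational(1, 664)) = Rational(7, 664)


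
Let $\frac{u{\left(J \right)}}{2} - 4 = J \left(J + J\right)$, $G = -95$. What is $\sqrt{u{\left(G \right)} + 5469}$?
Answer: $\sqrt{41577} \approx 203.9$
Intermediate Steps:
$u{\left(J \right)} = 8 + 4 J^{2}$ ($u{\left(J \right)} = 8 + 2 J \left(J + J\right) = 8 + 2 J 2 J = 8 + 2 \cdot 2 J^{2} = 8 + 4 J^{2}$)
$\sqrt{u{\left(G \right)} + 5469} = \sqrt{\left(8 + 4 \left(-95\right)^{2}\right) + 5469} = \sqrt{\left(8 + 4 \cdot 9025\right) + 5469} = \sqrt{\left(8 + 36100\right) + 5469} = \sqrt{36108 + 5469} = \sqrt{41577}$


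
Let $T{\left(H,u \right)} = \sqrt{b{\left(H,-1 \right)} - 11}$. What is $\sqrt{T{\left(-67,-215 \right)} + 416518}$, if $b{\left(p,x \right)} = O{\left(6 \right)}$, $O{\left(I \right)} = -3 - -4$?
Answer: $\sqrt{416518 + i \sqrt{10}} \approx 645.38 + 0.002 i$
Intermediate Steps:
$O{\left(I \right)} = 1$ ($O{\left(I \right)} = -3 + 4 = 1$)
$b{\left(p,x \right)} = 1$
$T{\left(H,u \right)} = i \sqrt{10}$ ($T{\left(H,u \right)} = \sqrt{1 - 11} = \sqrt{-10} = i \sqrt{10}$)
$\sqrt{T{\left(-67,-215 \right)} + 416518} = \sqrt{i \sqrt{10} + 416518} = \sqrt{416518 + i \sqrt{10}}$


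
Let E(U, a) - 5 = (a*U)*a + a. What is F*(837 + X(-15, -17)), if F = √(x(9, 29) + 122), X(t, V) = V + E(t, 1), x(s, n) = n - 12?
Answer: 811*√139 ≈ 9561.5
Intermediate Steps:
x(s, n) = -12 + n
E(U, a) = 5 + a + U*a² (E(U, a) = 5 + ((a*U)*a + a) = 5 + ((U*a)*a + a) = 5 + (U*a² + a) = 5 + (a + U*a²) = 5 + a + U*a²)
X(t, V) = 6 + V + t (X(t, V) = V + (5 + 1 + t*1²) = V + (5 + 1 + t*1) = V + (5 + 1 + t) = V + (6 + t) = 6 + V + t)
F = √139 (F = √((-12 + 29) + 122) = √(17 + 122) = √139 ≈ 11.790)
F*(837 + X(-15, -17)) = √139*(837 + (6 - 17 - 15)) = √139*(837 - 26) = √139*811 = 811*√139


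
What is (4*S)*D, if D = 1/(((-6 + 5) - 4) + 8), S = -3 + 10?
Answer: 28/3 ≈ 9.3333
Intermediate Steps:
S = 7
D = ⅓ (D = 1/((-1 - 4) + 8) = 1/(-5 + 8) = 1/3 = ⅓ ≈ 0.33333)
(4*S)*D = (4*7)*(⅓) = 28*(⅓) = 28/3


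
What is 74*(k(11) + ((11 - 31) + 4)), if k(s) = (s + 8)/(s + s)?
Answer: -12321/11 ≈ -1120.1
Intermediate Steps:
k(s) = (8 + s)/(2*s) (k(s) = (8 + s)/((2*s)) = (8 + s)*(1/(2*s)) = (8 + s)/(2*s))
74*(k(11) + ((11 - 31) + 4)) = 74*((½)*(8 + 11)/11 + ((11 - 31) + 4)) = 74*((½)*(1/11)*19 + (-20 + 4)) = 74*(19/22 - 16) = 74*(-333/22) = -12321/11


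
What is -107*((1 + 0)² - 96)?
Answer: 10165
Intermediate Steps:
-107*((1 + 0)² - 96) = -107*(1² - 96) = -107*(1 - 96) = -107*(-95) = 10165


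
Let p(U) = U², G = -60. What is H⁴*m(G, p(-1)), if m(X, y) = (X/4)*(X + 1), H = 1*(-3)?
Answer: 71685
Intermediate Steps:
H = -3
m(X, y) = X*(1 + X)/4 (m(X, y) = (X*(¼))*(1 + X) = (X/4)*(1 + X) = X*(1 + X)/4)
H⁴*m(G, p(-1)) = (-3)⁴*((¼)*(-60)*(1 - 60)) = 81*((¼)*(-60)*(-59)) = 81*885 = 71685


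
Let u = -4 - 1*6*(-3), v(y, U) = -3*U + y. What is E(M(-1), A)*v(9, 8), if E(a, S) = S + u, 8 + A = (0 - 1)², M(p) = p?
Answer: -105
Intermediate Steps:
v(y, U) = y - 3*U
u = 14 (u = -4 - 6*(-3) = -4 + 18 = 14)
A = -7 (A = -8 + (0 - 1)² = -8 + (-1)² = -8 + 1 = -7)
E(a, S) = 14 + S (E(a, S) = S + 14 = 14 + S)
E(M(-1), A)*v(9, 8) = (14 - 7)*(9 - 3*8) = 7*(9 - 24) = 7*(-15) = -105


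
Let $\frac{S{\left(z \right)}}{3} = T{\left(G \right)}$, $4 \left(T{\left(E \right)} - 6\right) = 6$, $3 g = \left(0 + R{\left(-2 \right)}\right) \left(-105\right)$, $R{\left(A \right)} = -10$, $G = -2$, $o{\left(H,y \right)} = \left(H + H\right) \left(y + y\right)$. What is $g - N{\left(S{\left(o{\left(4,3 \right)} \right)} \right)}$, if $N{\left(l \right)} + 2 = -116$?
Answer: $468$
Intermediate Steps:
$o{\left(H,y \right)} = 4 H y$ ($o{\left(H,y \right)} = 2 H 2 y = 4 H y$)
$g = 350$ ($g = \frac{\left(0 - 10\right) \left(-105\right)}{3} = \frac{\left(-10\right) \left(-105\right)}{3} = \frac{1}{3} \cdot 1050 = 350$)
$T{\left(E \right)} = \frac{15}{2}$ ($T{\left(E \right)} = 6 + \frac{1}{4} \cdot 6 = 6 + \frac{3}{2} = \frac{15}{2}$)
$S{\left(z \right)} = \frac{45}{2}$ ($S{\left(z \right)} = 3 \cdot \frac{15}{2} = \frac{45}{2}$)
$N{\left(l \right)} = -118$ ($N{\left(l \right)} = -2 - 116 = -118$)
$g - N{\left(S{\left(o{\left(4,3 \right)} \right)} \right)} = 350 - -118 = 350 + 118 = 468$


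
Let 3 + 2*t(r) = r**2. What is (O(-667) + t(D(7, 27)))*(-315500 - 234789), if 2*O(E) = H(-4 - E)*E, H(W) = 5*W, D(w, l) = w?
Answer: 1216721446051/2 ≈ 6.0836e+11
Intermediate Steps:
t(r) = -3/2 + r**2/2
O(E) = E*(-20 - 5*E)/2 (O(E) = ((5*(-4 - E))*E)/2 = ((-20 - 5*E)*E)/2 = (E*(-20 - 5*E))/2 = E*(-20 - 5*E)/2)
(O(-667) + t(D(7, 27)))*(-315500 - 234789) = (-5/2*(-667)*(4 - 667) + (-3/2 + (1/2)*7**2))*(-315500 - 234789) = (-5/2*(-667)*(-663) + (-3/2 + (1/2)*49))*(-550289) = (-2211105/2 + (-3/2 + 49/2))*(-550289) = (-2211105/2 + 23)*(-550289) = -2211059/2*(-550289) = 1216721446051/2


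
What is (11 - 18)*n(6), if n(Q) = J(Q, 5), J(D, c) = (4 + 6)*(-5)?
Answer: 350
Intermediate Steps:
J(D, c) = -50 (J(D, c) = 10*(-5) = -50)
n(Q) = -50
(11 - 18)*n(6) = (11 - 18)*(-50) = -7*(-50) = 350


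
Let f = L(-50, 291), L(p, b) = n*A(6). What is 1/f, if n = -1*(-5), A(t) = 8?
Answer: 1/40 ≈ 0.025000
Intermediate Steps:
n = 5
L(p, b) = 40 (L(p, b) = 5*8 = 40)
f = 40
1/f = 1/40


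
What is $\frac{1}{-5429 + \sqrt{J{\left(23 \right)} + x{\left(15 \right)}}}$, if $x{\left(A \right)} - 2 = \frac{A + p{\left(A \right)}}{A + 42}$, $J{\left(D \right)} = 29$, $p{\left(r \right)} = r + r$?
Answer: $- \frac{103151}{560006175} - \frac{2 \sqrt{2869}}{560006175} \approx -0.00018439$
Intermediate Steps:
$p{\left(r \right)} = 2 r$
$x{\left(A \right)} = 2 + \frac{3 A}{42 + A}$ ($x{\left(A \right)} = 2 + \frac{A + 2 A}{A + 42} = 2 + \frac{3 A}{42 + A}$)
$\frac{1}{-5429 + \sqrt{J{\left(23 \right)} + x{\left(15 \right)}}} = \frac{1}{-5429 + \sqrt{29 + \frac{84 + 5 \cdot 15}{42 + 15}}} = \frac{1}{-5429 + \sqrt{29 + \frac{84 + 75}{57}}} = \frac{1}{-5429 + \sqrt{29 + \frac{1}{57} \cdot 159}} = \frac{1}{-5429 + \sqrt{29 + \frac{53}{19}}} = \frac{1}{-5429 + \sqrt{\frac{604}{19}}} = \frac{1}{-5429 + \frac{2 \sqrt{2869}}{19}}$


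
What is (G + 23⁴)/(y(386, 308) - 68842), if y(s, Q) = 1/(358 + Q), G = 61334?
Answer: -227222550/45848771 ≈ -4.9559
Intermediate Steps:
(G + 23⁴)/(y(386, 308) - 68842) = (61334 + 23⁴)/(1/(358 + 308) - 68842) = (61334 + 279841)/(1/666 - 68842) = 341175/(1/666 - 68842) = 341175/(-45848771/666) = 341175*(-666/45848771) = -227222550/45848771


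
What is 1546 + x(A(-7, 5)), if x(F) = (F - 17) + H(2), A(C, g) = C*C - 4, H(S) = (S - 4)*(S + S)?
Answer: 1566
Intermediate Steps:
H(S) = 2*S*(-4 + S) (H(S) = (-4 + S)*(2*S) = 2*S*(-4 + S))
A(C, g) = -4 + C² (A(C, g) = C² - 4 = -4 + C²)
x(F) = -25 + F (x(F) = (F - 17) + 2*2*(-4 + 2) = (-17 + F) + 2*2*(-2) = (-17 + F) - 8 = -25 + F)
1546 + x(A(-7, 5)) = 1546 + (-25 + (-4 + (-7)²)) = 1546 + (-25 + (-4 + 49)) = 1546 + (-25 + 45) = 1546 + 20 = 1566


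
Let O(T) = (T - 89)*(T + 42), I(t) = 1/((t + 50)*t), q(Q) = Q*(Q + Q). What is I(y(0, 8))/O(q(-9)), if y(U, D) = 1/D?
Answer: 16/1492923 ≈ 1.0717e-5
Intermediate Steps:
q(Q) = 2*Q**2 (q(Q) = Q*(2*Q) = 2*Q**2)
I(t) = 1/(t*(50 + t)) (I(t) = 1/((50 + t)*t) = 1/(t*(50 + t)))
O(T) = (-89 + T)*(42 + T)
I(y(0, 8))/O(q(-9)) = (1/((1/8)*(50 + 1/8)))/(-3738 + (2*(-9)**2)**2 - 94*(-9)**2) = (1/((1/8)*(50 + 1/8)))/(-3738 + (2*81)**2 - 94*81) = (8/(401/8))/(-3738 + 162**2 - 47*162) = (8*(8/401))/(-3738 + 26244 - 7614) = (64/401)/14892 = (64/401)*(1/14892) = 16/1492923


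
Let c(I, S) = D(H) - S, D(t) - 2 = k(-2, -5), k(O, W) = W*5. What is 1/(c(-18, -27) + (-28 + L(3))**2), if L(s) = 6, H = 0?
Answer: 1/488 ≈ 0.0020492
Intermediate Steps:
k(O, W) = 5*W
D(t) = -23 (D(t) = 2 + 5*(-5) = 2 - 25 = -23)
c(I, S) = -23 - S
1/(c(-18, -27) + (-28 + L(3))**2) = 1/((-23 - 1*(-27)) + (-28 + 6)**2) = 1/((-23 + 27) + (-22)**2) = 1/(4 + 484) = 1/488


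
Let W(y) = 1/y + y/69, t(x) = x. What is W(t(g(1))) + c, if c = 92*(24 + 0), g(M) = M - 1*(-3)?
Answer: 609493/276 ≈ 2208.3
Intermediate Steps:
g(M) = 3 + M (g(M) = M + 3 = 3 + M)
W(y) = 1/y + y/69 (W(y) = 1/y + y*(1/69) = 1/y + y/69)
c = 2208 (c = 92*24 = 2208)
W(t(g(1))) + c = (1/(3 + 1) + (3 + 1)/69) + 2208 = (1/4 + (1/69)*4) + 2208 = (1/4 + 4/69) + 2208 = 85/276 + 2208 = 609493/276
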